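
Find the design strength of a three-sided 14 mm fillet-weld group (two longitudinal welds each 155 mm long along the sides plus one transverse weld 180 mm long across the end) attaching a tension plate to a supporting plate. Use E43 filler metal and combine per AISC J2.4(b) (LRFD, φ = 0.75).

E43XX → F_EXX = 430 MPa.
t_e = 0.707 × 14 = 9.898 mm.
R_nwl = 0.6 × 430 × 9.898 × 310 × 10⁻³ = 791.6 kN (longitudinal, 2 welds).
R_nwt = 0.6 × 430 × 9.898 × 180 × 10⁻³ = 459.7 kN (transverse, base value).
(i) R_nwl + R_nwt = 1251 kN; (ii) 0.85 R_nwl + 1.5 R_nwt = 1362 kN.
R_n = max = 1362 kN [governs: (ii)]; φR_n = 1022 kN.

φR_n ≈ 1020 kN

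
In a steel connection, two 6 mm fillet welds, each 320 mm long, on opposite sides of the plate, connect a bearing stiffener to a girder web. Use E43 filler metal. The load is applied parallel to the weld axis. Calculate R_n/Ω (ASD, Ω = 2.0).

E43XX → F_EXX = 430 MPa.
Effective throat t_e = 0.707 × 6 = 4.242 mm.
Total length L = 640 mm; A_we = 4.242 × 640 = 2715 mm².
F_nw = 0.6 F_EXX = 0.6 × 430 = 258 MPa.
R_n = 258 × 2715 × 10⁻³ = 700.4 kN; R_n/Ω = 700.4/2.0 = 350.2 kN.

R_n/Ω ≈ 350 kN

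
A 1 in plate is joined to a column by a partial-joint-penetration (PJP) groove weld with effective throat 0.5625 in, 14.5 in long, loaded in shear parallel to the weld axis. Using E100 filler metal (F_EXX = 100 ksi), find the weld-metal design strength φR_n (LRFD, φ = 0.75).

Effective throat (given) t_e = 0.5625 in.
A_we = 0.5625 × 14.5 = 8.156 in².
F_nw = 0.6 F_EXX = 60 ksi.
φR_n = 0.75 × 60 × 8.156 = 367 kip.

φR_n ≈ 367 kip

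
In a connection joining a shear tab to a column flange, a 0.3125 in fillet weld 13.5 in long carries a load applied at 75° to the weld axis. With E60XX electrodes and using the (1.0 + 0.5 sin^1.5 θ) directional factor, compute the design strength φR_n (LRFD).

φR_n ≈ 119 kip

E60XX → F_EXX = 60 ksi.
t_e = 0.707 × 0.3125 = 0.2209 in; A_we = 0.2209 × 13.5 = 2.983 in².
Directional factor: 1.0 + 0.5 sin^1.5(75°) = 1.475.
F_nw = 0.6 × 60 × 1.475 = 53.09 ksi.
φR_n = 0.75 × 53.09 × 2.983 = 118.8 kip.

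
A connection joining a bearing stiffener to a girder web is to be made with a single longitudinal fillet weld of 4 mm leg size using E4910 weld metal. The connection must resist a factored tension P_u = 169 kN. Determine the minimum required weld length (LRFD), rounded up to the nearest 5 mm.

E49XX → F_EXX = 490 MPa.
Throat t_e = 0.707 × 4 = 2.828 mm.
φr_n = 0.75 × 0.6 × 490 × 2.828 × 10⁻³ = 0.6236 kN/mm.
L_req = P_u / φr_n = 169 / 0.6236 = 271 mm total.
Round up → use L = 275 mm.

L = 275 mm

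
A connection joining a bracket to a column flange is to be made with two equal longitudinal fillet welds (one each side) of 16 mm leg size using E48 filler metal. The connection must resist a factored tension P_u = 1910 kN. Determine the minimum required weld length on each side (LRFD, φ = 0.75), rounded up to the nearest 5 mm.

E48XX → F_EXX = 480 MPa.
Throat t_e = 0.707 × 16 = 11.31 mm.
φr_n = 0.75 × 0.6 × 480 × 11.31 × 10⁻³ = 2.443 kN/mm.
L_req = P_u / φr_n = 1910 / 2.443 = 781.7 mm total.
Per side: 781.7 / 2 = 390.9 mm.
Round up → use L = 395 mm on each side.

L = 395 mm on each side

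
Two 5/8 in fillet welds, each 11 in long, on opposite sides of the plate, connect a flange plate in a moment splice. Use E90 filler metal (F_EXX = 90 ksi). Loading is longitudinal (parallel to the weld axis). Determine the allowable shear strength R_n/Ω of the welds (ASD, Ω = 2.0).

Effective throat t_e = 0.707 × 0.625 = 0.4419 in.
Total length L = 22 in; A_we = 0.4419 × 22 = 9.721 in².
F_nw = 0.6 F_EXX = 0.6 × 90 = 54 ksi.
R_n = 54 × 9.721 = 524.9 kips; R_n/Ω = 524.9/2.0 = 262.5 kips.

R_n/Ω ≈ 262 kips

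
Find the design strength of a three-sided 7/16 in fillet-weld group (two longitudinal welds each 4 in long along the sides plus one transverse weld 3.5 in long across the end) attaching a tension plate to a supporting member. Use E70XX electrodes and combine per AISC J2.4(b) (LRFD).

φR_n ≈ 117 kips

E70XX → F_EXX = 70 ksi.
t_e = 0.707 × 0.4375 = 0.3093 in.
R_nwl = 0.6 × 70 × 0.3093 × 8 = 103.9 kips (longitudinal, 2 welds).
R_nwt = 0.6 × 70 × 0.3093 × 3.5 = 45.47 kips (transverse, base value).
(i) R_nwl + R_nwt = 149.4 kips; (ii) 0.85 R_nwl + 1.5 R_nwt = 156.5 kips.
R_n = max = 156.5 kips [governs: (ii)]; φR_n = 117.4 kips.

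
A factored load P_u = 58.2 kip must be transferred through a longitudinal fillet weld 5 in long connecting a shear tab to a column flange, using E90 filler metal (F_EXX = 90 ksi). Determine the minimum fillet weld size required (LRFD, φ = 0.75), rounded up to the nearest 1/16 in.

w = 7/16 in

Total weld length L = 5 in.
Required throat t_e = P_u / (φ × 0.6 F_EXX × L) = 58.2 / (0.75 × 0.6 × 90 × 5) = 0.2874 in.
Required leg w = t_e / 0.707 = 0.4065 in → use 7/16 in.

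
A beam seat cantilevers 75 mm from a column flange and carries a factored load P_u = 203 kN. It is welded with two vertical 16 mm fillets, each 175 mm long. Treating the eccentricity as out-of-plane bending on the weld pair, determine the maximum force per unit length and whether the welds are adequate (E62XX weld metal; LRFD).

E62XX → F_EXX = 620 MPa.
L_w = 2 × 175 = 350 mm; section modulus (unit throat) S = 2 × L²/6 = 10210 mm².
Direct shear f_v = P/L_w = 203×10³/350 = 580 N/mm.
Moment M = P × e = 203×10³ × 75 = 15225000 N·mm; bending f_b = M/S = 1491 N/mm.
f_max = √(f_v² + f_b²) = √(580² + 1491²) = 1600 N/mm.
φr_n = 0.75 × 0.6 × 620 × (0.707 × 16) = 3156 N/mm → adequate.

f_max ≈ 1600 N/mm; adequate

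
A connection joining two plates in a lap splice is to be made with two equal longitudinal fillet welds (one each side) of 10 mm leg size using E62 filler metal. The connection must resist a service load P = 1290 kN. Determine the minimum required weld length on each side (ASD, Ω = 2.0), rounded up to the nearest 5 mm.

E62XX → F_EXX = 620 MPa.
Throat t_e = 0.707 × 10 = 7.07 mm.
r_n/Ω = (0.6 × 620 × 7.07) / 2.0 = 1315 N/mm = 1.315 kN/mm.
L_req = P / (r_n/Ω) = 1290 / 1.315 = 981 mm total.
Per side: 981 / 2 = 490.5 mm.
Round up → use L = 495 mm on each side.

L = 495 mm on each side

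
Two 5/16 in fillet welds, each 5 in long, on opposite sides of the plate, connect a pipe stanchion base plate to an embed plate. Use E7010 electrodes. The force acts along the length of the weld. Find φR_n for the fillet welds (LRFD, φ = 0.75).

E70XX → F_EXX = 70 ksi.
Effective throat t_e = 0.707 × 0.3125 = 0.2209 in.
Total length L = 10 in; A_we = 0.2209 × 10 = 2.209 in².
F_nw = 0.6 F_EXX = 0.6 × 70 = 42 ksi.
φR_n = 0.75 × 42 × 2.209 = 69.6 kips.

φR_n ≈ 69.6 kips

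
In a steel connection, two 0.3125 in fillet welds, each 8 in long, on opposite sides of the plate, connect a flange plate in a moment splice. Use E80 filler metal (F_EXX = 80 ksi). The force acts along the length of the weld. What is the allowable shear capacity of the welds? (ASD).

Effective throat t_e = 0.707 × 0.3125 = 0.2209 in.
Total length L = 16 in; A_we = 0.2209 × 16 = 3.535 in².
F_nw = 0.6 F_EXX = 0.6 × 80 = 48 ksi.
R_n = 48 × 3.535 = 169.7 kips; R_n/Ω = 169.7/2.0 = 84.84 kips.

R_n/Ω ≈ 84.8 kips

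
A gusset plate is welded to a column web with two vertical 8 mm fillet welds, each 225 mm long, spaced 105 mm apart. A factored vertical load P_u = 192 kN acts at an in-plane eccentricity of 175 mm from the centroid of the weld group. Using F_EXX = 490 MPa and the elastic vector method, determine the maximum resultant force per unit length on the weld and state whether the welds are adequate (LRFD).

f_max ≈ 1560 N/mm; NOT adequate

Total weld length L_w = 450 mm. Treat welds as unit-width lines.
Polar moment about centroid: J = 2[d³/12 + d(b/2)²] = 2[225³/12 + 225×52.5²] = 3139000 mm³.
Direct shear f_v = P/L_w = 192×10³ / 450 = 426.7 N/mm (vertical).
Torsion M = P·e = 192×10³ × 175 = 33600000 N·mm.
Critical point at (x, y) = (52.5, 112.5) from centroid. f_tx = M·y/J = 1204 N/mm; f_ty = M·x/J = 562 N/mm.
Resultant f_max = √[f_tx² + (f_v + f_ty)²] = √[1204² + (426.7 + 562)²] = 1558 N/mm.
Capacity per unit length: φr_n = 0.75 × 0.6 × 490 × (0.707 × 8) = 1247 N/mm.
1558 > 1247 → NOT adequate.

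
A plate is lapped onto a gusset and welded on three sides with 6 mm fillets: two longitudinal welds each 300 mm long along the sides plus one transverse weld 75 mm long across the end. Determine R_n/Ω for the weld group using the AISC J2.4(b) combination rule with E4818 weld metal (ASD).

E48XX → F_EXX = 480 MPa.
t_e = 0.707 × 6 = 4.242 mm.
R_nwl = 0.6 × 480 × 4.242 × 600 × 10⁻³ = 733 kN (longitudinal, 2 welds).
R_nwt = 0.6 × 480 × 4.242 × 75 × 10⁻³ = 91.63 kN (transverse, base value).
(i) R_nwl + R_nwt = 824.6 kN; (ii) 0.85 R_nwl + 1.5 R_nwt = 760.5 kN.
R_n = max = 824.6 kN [governs: (i)]; R_n/Ω = 412.3 kN.

R_n/Ω ≈ 412 kN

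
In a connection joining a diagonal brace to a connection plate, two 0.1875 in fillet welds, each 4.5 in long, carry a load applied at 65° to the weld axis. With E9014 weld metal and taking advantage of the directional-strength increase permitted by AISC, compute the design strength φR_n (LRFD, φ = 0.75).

φR_n ≈ 69.2 kips

E90XX → F_EXX = 90 ksi.
t_e = 0.707 × 0.1875 = 0.1326 in; A_we = 0.1326 × 9 = 1.193 in².
Directional factor: 1.0 + 0.5 sin^1.5(65°) = 1.431.
F_nw = 0.6 × 90 × 1.431 = 77.3 ksi.
φR_n = 0.75 × 77.3 × 1.193 = 69.16 kips.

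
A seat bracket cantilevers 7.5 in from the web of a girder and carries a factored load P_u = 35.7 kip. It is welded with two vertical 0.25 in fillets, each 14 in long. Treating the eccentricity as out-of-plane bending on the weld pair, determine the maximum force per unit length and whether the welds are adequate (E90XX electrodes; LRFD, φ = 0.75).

f_max ≈ 4.29 kip/in; adequate

E90XX → F_EXX = 90 ksi.
L_w = 2 × 14 = 28 in; section modulus (unit throat) S = 2 × L²/6 = 65.33 in².
Direct shear f_v = P/L_w = 35.7/28 = 1.275 kip/in.
Moment M = P × e = 35.7 × 7.5 = 267.75 kip·in; bending f_b = M/S = 4.098 kip/in.
f_max = √(f_v² + f_b²) = √(1.275² + 4.098²) = 4.292 kip/in.
φr_n = 0.75 × 0.6 × 90 × (0.707 × 0.25) = 7.158 kip/in → adequate.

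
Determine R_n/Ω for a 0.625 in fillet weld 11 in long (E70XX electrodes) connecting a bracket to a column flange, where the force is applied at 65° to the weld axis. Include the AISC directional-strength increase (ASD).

E70XX → F_EXX = 70 ksi.
t_e = 0.707 × 0.625 = 0.4419 in; A_we = 0.4419 × 11 = 4.861 in².
Directional factor: 1.0 + 0.5 sin^1.5(65°) = 1.431.
F_nw = 0.6 × 70 × 1.431 = 60.12 ksi.
R_n/Ω = (60.12 × 4.861) / 2.0 = 146.1 kip.

R_n/Ω ≈ 146 kip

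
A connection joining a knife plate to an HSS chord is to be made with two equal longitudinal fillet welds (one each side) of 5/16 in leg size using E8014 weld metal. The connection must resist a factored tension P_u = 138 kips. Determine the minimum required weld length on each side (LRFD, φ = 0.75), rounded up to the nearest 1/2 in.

L = 9 in on each side

E80XX → F_EXX = 80 ksi.
Throat t_e = 0.707 × 0.3125 = 0.2209 in.
φr_n = 0.75 × 0.6 × 80 × 0.2209 = 7.954 kips/in.
L_req = P_u / φr_n = 138 / 7.954 = 17.35 in total.
Per side: 17.35 / 2 = 8.675 in.
Round up → use L = 9 in on each side.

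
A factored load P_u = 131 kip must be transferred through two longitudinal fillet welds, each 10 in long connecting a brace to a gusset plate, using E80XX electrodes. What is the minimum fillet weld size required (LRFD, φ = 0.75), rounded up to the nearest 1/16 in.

E80XX → F_EXX = 80 ksi.
Total weld length L = 20 in.
Required throat t_e = P_u / (φ × 0.6 F_EXX × L) = 131 / (0.75 × 0.6 × 80 × 20) = 0.1819 in.
Required leg w = t_e / 0.707 = 0.2573 in → use 5/16 in.

w = 5/16 in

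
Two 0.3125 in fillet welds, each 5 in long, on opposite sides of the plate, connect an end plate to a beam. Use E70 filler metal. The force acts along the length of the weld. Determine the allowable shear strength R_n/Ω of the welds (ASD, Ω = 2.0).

R_n/Ω ≈ 46.4 kips

E70XX → F_EXX = 70 ksi.
Effective throat t_e = 0.707 × 0.3125 = 0.2209 in.
Total length L = 10 in; A_we = 0.2209 × 10 = 2.209 in².
F_nw = 0.6 F_EXX = 0.6 × 70 = 42 ksi.
R_n = 42 × 2.209 = 92.79 kips; R_n/Ω = 92.79/2.0 = 46.4 kips.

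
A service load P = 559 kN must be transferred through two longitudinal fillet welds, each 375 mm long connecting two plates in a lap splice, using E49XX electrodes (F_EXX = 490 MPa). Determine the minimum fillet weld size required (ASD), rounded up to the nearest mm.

Total weld length L = 750 mm.
Required throat t_e = P × Ω / (0.6 F_EXX × L) = 559 × 2.0 / (0.6 × 490 × 750 × 10⁻³) = 5.07 mm.
Required leg w = t_e / 0.707 = 7.172 mm → use 8 mm.

w = 8 mm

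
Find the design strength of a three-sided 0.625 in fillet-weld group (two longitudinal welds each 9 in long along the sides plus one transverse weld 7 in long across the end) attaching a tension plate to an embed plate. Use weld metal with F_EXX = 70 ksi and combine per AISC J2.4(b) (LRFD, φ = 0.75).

φR_n ≈ 359 kips

t_e = 0.707 × 0.625 = 0.4419 in.
R_nwl = 0.6 × 70 × 0.4419 × 18 = 334.1 kips (longitudinal, 2 welds).
R_nwt = 0.6 × 70 × 0.4419 × 7 = 129.9 kips (transverse, base value).
(i) R_nwl + R_nwt = 464 kips; (ii) 0.85 R_nwl + 1.5 R_nwt = 478.8 kips.
R_n = max = 478.8 kips [governs: (ii)]; φR_n = 359.1 kips.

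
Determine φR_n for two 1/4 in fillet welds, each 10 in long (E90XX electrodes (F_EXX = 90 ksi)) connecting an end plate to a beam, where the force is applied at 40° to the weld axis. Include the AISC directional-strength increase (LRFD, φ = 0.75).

t_e = 0.707 × 0.25 = 0.1767 in; A_we = 0.1767 × 20 = 3.535 in².
Directional factor: 1.0 + 0.5 sin^1.5(40°) = 1.258.
F_nw = 0.6 × 90 × 1.258 = 67.91 ksi.
φR_n = 0.75 × 67.91 × 3.535 = 180.1 kips.

φR_n ≈ 180 kips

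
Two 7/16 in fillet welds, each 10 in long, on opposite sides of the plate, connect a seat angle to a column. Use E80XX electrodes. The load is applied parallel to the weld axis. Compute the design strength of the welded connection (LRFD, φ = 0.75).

E80XX → F_EXX = 80 ksi.
Effective throat t_e = 0.707 × 0.4375 = 0.3093 in.
Total length L = 20 in; A_we = 0.3093 × 20 = 6.186 in².
F_nw = 0.6 F_EXX = 0.6 × 80 = 48 ksi.
φR_n = 0.75 × 48 × 6.186 = 222.7 kips.

φR_n ≈ 223 kips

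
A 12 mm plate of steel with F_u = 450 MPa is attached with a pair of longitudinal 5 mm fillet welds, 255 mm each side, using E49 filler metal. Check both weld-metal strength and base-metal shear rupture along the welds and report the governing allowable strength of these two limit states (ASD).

R_n/Ω ≈ 265 kN (weld metal governs)

E49XX → F_EXX = 490 MPa.
t_e = 0.707 × 5 = 3.535 mm; L = 510 mm.
Weld metal: R_n/Ω = (1/2.0) × 0.6 × 490 × 3.535 × 510 × 10⁻³ = 265 kN.
Base metal (shear rupture): R_n/Ω = (1/2.0) × 0.6 × 450 × 12 × 510 × 10⁻³ = 826.2 kN.
Governing: weld metal.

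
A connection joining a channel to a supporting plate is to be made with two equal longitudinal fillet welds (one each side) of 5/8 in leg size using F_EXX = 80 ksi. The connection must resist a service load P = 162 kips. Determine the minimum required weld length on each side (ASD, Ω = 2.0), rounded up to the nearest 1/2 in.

Throat t_e = 0.707 × 0.625 = 0.4419 in.
r_n/Ω = (0.6 × 80 × 0.4419) / 2.0 = 10.6 kip/in.
L_req = P / (r_n/Ω) = 162 / 10.6 = 15.28 in total.
Per side: 15.28 / 2 = 7.638 in.
Round up → use L = 8 in on each side.

L = 8 in on each side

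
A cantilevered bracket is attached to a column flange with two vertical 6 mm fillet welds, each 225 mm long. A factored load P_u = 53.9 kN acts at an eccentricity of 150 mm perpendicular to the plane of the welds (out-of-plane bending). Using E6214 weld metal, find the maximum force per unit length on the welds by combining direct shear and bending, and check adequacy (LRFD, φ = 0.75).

f_max ≈ 494 N/mm; adequate

E62XX → F_EXX = 620 MPa.
L_w = 2 × 225 = 450 mm; section modulus (unit throat) S = 2 × L²/6 = 16880 mm².
Direct shear f_v = P/L_w = 53.9×10³/450 = 119.8 N/mm.
Moment M = P × e = 53.9×10³ × 150 = 8085000 N·mm; bending f_b = M/S = 479.1 N/mm.
f_max = √(f_v² + f_b²) = √(119.8² + 479.1²) = 493.9 N/mm.
φr_n = 0.75 × 0.6 × 620 × (0.707 × 6) = 1184 N/mm → adequate.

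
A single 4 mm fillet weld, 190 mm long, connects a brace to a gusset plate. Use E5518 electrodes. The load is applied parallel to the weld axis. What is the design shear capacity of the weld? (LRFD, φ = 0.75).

E55XX → F_EXX = 550 MPa.
Effective throat t_e = 0.707 × 4 = 2.828 mm.
Total length L = 190 mm; A_we = 2.828 × 190 = 537.3 mm².
F_nw = 0.6 F_EXX = 0.6 × 550 = 330 MPa.
φR_n = 0.75 × 330 × 537.3 × 10⁻³ = 133 kN.

φR_n ≈ 133 kN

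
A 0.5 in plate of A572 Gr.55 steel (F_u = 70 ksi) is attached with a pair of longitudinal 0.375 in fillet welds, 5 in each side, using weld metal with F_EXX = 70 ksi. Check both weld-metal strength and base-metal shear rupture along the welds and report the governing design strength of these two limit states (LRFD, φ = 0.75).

t_e = 0.707 × 0.375 = 0.2651 in; L = 10 in.
Weld metal: φR_n = 0.75 × 0.6 × 70 × 0.2651 × 10 = 83.51 kip.
Base metal (shear rupture): φR_n = 0.75 × 0.6 × 70 × 0.5 × 10 = 157.5 kip.
Governing: weld metal.

φR_n ≈ 83.5 kip (weld metal governs)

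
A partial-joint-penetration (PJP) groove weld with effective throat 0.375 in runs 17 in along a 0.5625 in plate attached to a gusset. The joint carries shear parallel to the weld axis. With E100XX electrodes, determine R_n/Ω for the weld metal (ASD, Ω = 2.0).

R_n/Ω ≈ 191 kip

E100XX → F_EXX = 100 ksi.
Effective throat (given) t_e = 0.375 in.
A_we = 0.375 × 17 = 6.375 in².
F_nw = 0.6 F_EXX = 60 ksi.
R_n/Ω = (60 × 6.375) / 2.0 = 191.2 kip.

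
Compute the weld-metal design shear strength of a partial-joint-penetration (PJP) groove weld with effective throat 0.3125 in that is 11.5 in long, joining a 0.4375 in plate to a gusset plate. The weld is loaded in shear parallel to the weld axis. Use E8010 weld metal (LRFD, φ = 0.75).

E80XX → F_EXX = 80 ksi.
Effective throat (given) t_e = 0.3125 in.
A_we = 0.3125 × 11.5 = 3.594 in².
F_nw = 0.6 F_EXX = 48 ksi.
φR_n = 0.75 × 48 × 3.594 = 129.4 kip.

φR_n ≈ 129 kip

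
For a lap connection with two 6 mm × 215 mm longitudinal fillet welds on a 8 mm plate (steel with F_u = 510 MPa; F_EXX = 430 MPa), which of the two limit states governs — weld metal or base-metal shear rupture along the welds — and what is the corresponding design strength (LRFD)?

t_e = 0.707 × 6 = 4.242 mm; L = 430 mm.
Weld metal: φR_n = 0.75 × 0.6 × 430 × 4.242 × 430 × 10⁻³ = 353 kN.
Base metal (shear rupture): φR_n = 0.75 × 0.6 × 510 × 8 × 430 × 10⁻³ = 789.5 kN.
Governing: weld metal.

φR_n ≈ 353 kN (weld metal governs)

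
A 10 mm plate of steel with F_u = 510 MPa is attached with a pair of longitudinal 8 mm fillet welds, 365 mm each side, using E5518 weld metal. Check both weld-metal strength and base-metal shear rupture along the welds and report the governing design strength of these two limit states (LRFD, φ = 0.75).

φR_n ≈ 1020 kN (weld metal governs)

E55XX → F_EXX = 550 MPa.
t_e = 0.707 × 8 = 5.656 mm; L = 730 mm.
Weld metal: φR_n = 0.75 × 0.6 × 550 × 5.656 × 730 × 10⁻³ = 1022 kN.
Base metal (shear rupture): φR_n = 0.75 × 0.6 × 510 × 10 × 730 × 10⁻³ = 1675 kN.
Governing: weld metal.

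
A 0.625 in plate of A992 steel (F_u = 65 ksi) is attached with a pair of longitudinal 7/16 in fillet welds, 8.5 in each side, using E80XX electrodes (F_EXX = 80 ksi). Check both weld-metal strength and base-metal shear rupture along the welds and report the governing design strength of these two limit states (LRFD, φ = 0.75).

φR_n ≈ 189 kips (weld metal governs)

t_e = 0.707 × 0.4375 = 0.3093 in; L = 17 in.
Weld metal: φR_n = 0.75 × 0.6 × 80 × 0.3093 × 17 = 189.3 kips.
Base metal (shear rupture): φR_n = 0.75 × 0.6 × 65 × 0.625 × 17 = 310.8 kips.
Governing: weld metal.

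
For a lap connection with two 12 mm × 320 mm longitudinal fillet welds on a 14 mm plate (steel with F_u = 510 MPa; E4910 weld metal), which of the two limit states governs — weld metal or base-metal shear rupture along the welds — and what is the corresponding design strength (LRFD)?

φR_n ≈ 1200 kN (weld metal governs)

E49XX → F_EXX = 490 MPa.
t_e = 0.707 × 12 = 8.484 mm; L = 640 mm.
Weld metal: φR_n = 0.75 × 0.6 × 490 × 8.484 × 640 × 10⁻³ = 1197 kN.
Base metal (shear rupture): φR_n = 0.75 × 0.6 × 510 × 14 × 640 × 10⁻³ = 2056 kN.
Governing: weld metal.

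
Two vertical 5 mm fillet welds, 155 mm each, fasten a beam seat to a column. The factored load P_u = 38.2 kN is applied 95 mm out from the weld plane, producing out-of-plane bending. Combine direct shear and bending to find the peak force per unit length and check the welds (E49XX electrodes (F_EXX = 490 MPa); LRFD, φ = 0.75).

f_max ≈ 470 N/mm; adequate

L_w = 2 × 155 = 310 mm; section modulus (unit throat) S = 2 × L²/6 = 8008 mm².
Direct shear f_v = P/L_w = 38.2×10³/310 = 123.2 N/mm.
Moment M = P × e = 38.2×10³ × 95 = 3629000 N·mm; bending f_b = M/S = 453.2 N/mm.
f_max = √(f_v² + f_b²) = √(123.2² + 453.2²) = 469.6 N/mm.
φr_n = 0.75 × 0.6 × 490 × (0.707 × 5) = 779.5 N/mm → adequate.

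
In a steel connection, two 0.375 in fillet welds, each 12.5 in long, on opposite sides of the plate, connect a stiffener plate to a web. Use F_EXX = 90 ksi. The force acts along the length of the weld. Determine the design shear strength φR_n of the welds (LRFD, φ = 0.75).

φR_n ≈ 268 kips

Effective throat t_e = 0.707 × 0.375 = 0.2651 in.
Total length L = 25 in; A_we = 0.2651 × 25 = 6.628 in².
F_nw = 0.6 F_EXX = 0.6 × 90 = 54 ksi.
φR_n = 0.75 × 54 × 6.628 = 268.4 kips.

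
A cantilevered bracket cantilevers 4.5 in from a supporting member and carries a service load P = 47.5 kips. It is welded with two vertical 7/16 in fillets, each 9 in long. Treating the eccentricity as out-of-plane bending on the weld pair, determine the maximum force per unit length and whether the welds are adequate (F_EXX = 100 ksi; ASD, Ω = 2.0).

f_max ≈ 8.34 kip/in; adequate

L_w = 2 × 9 = 18 in; section modulus (unit throat) S = 2 × L²/6 = 27 in².
Direct shear f_v = P/L_w = 47.5/18 = 2.639 kip/in.
Moment M = P × e = 47.5 × 4.5 = 213.75 kip·in; bending f_b = M/S = 7.917 kip/in.
f_max = √(f_v² + f_b²) = √(2.639² + 7.917²) = 8.345 kip/in.
r_n/Ω = (1/2.0) × 0.6 × 100 × (0.707 × 0.4375) = 9.279 kip/in → adequate.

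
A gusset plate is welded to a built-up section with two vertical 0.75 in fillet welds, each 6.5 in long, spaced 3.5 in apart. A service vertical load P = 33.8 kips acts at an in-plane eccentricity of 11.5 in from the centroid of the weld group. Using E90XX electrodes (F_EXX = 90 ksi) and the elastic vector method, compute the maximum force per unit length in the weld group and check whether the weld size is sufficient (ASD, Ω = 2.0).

Total weld length L_w = 13 in. Treat welds as unit-width lines.
Polar moment about centroid: J = 2[d³/12 + d(b/2)²] = 2[6.5³/12 + 6.5×1.75²] = 85.58 in³.
Direct shear f_v = P/L_w = 33.8 / 13 = 2.6 kip/in (vertical).
Torsion M = P·e = 33.8 × 11.5 = 388.7 kip·in.
Critical point at (x, y) = (1.75, 3.25) from centroid. f_tx = M·y/J = 14.76 kip/in; f_ty = M·x/J = 7.948 kip/in.
Resultant f_max = √[f_tx² + (f_v + f_ty)²] = √[14.76² + (2.6 + 7.948)²] = 18.14 kip/in.
Capacity per unit length: r_n/Ω = (1/2.0) × 0.6 × 90 × (0.707 × 0.75) = 14.32 kip/in.
18.14 > 14.32 → NOT adequate.

f_max ≈ 18.1 kip/in; NOT adequate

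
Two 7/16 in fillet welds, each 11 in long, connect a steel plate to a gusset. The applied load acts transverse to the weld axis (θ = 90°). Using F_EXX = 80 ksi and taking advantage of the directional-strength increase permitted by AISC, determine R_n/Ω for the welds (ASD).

R_n/Ω ≈ 245 kips

t_e = 0.707 × 0.4375 = 0.3093 in; A_we = 0.3093 × 22 = 6.805 in².
Directional factor: 1.0 + 0.5 sin^1.5(90°) = 1.5.
F_nw = 0.6 × 80 × 1.5 = 72 ksi.
R_n/Ω = (72 × 6.805) / 2.0 = 245 kips.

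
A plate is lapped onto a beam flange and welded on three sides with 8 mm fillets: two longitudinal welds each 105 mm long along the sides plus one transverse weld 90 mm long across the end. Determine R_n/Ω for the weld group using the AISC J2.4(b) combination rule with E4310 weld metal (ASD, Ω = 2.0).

R_n/Ω ≈ 229 kN

E43XX → F_EXX = 430 MPa.
t_e = 0.707 × 8 = 5.656 mm.
R_nwl = 0.6 × 430 × 5.656 × 210 × 10⁻³ = 306.4 kN (longitudinal, 2 welds).
R_nwt = 0.6 × 430 × 5.656 × 90 × 10⁻³ = 131.3 kN (transverse, base value).
(i) R_nwl + R_nwt = 437.8 kN; (ii) 0.85 R_nwl + 1.5 R_nwt = 457.5 kN.
R_n = max = 457.5 kN [governs: (ii)]; R_n/Ω = 228.7 kN.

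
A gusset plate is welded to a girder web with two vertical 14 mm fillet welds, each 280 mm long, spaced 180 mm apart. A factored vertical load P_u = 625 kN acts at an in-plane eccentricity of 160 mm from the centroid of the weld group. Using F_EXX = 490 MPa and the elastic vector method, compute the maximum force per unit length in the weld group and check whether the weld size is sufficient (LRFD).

Total weld length L_w = 560 mm. Treat welds as unit-width lines.
Polar moment about centroid: J = 2[d³/12 + d(b/2)²] = 2[280³/12 + 280×90²] = 8195000 mm³.
Direct shear f_v = P/L_w = 625×10³ / 560 = 1116 N/mm (vertical).
Torsion M = P·e = 625×10³ × 160 = 100000000 N·mm.
Critical point at (x, y) = (90, 140) from centroid. f_tx = M·y/J = 1708 N/mm; f_ty = M·x/J = 1098 N/mm.
Resultant f_max = √[f_tx² + (f_v + f_ty)²] = √[1708² + (1116 + 1098)²] = 2797 N/mm.
Capacity per unit length: φr_n = 0.75 × 0.6 × 490 × (0.707 × 14) = 2183 N/mm.
2797 > 2183 → NOT adequate.

f_max ≈ 2800 N/mm; NOT adequate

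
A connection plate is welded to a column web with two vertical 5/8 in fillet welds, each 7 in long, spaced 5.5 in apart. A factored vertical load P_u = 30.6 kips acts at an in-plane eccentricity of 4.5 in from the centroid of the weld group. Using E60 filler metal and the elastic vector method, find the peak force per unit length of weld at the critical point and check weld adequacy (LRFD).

f_max ≈ 5.39 kip/in; adequate

E60XX → F_EXX = 60 ksi.
Total weld length L_w = 14 in. Treat welds as unit-width lines.
Polar moment about centroid: J = 2[d³/12 + d(b/2)²] = 2[7³/12 + 7×2.75²] = 163 in³.
Direct shear f_v = P/L_w = 30.6 / 14 = 2.186 kip/in (vertical).
Torsion M = P·e = 30.6 × 4.5 = 137.7 kip·in.
Critical point at (x, y) = (2.75, 3.5) from centroid. f_tx = M·y/J = 2.956 kip/in; f_ty = M·x/J = 2.323 kip/in.
Resultant f_max = √[f_tx² + (f_v + f_ty)²] = √[2.956² + (2.186 + 2.323)²] = 5.391 kip/in.
Capacity per unit length: φr_n = 0.75 × 0.6 × 60 × (0.707 × 0.625) = 11.93 kip/in.
5.391 ≤ 11.93 → adequate.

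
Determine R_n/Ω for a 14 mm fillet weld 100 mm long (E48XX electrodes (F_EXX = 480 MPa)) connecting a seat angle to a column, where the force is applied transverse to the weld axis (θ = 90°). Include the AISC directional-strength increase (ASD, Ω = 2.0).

R_n/Ω ≈ 214 kN

t_e = 0.707 × 14 = 9.898 mm; A_we = 9.898 × 100 = 989.8 mm².
Directional factor: 1.0 + 0.5 sin^1.5(90°) = 1.5.
F_nw = 0.6 × 480 × 1.5 = 432 MPa.
R_n/Ω = (432 × 989.8) / 2.0 × 10⁻³ = 213.8 kN.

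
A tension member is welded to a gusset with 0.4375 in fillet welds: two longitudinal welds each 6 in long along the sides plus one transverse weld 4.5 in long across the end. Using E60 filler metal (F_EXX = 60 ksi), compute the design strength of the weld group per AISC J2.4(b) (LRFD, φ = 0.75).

φR_n ≈ 142 kips

t_e = 0.707 × 0.4375 = 0.3093 in.
R_nwl = 0.6 × 60 × 0.3093 × 12 = 133.6 kips (longitudinal, 2 welds).
R_nwt = 0.6 × 60 × 0.3093 × 4.5 = 50.11 kips (transverse, base value).
(i) R_nwl + R_nwt = 183.7 kips; (ii) 0.85 R_nwl + 1.5 R_nwt = 188.7 kips.
R_n = max = 188.7 kips [governs: (ii)]; φR_n = 141.6 kips.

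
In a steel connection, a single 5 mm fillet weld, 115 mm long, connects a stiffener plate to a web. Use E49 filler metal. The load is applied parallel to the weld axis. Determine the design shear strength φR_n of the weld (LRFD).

φR_n ≈ 89.6 kN

E49XX → F_EXX = 490 MPa.
Effective throat t_e = 0.707 × 5 = 3.535 mm.
Total length L = 115 mm; A_we = 3.535 × 115 = 406.5 mm².
F_nw = 0.6 F_EXX = 0.6 × 490 = 294 MPa.
φR_n = 0.75 × 294 × 406.5 × 10⁻³ = 89.64 kN.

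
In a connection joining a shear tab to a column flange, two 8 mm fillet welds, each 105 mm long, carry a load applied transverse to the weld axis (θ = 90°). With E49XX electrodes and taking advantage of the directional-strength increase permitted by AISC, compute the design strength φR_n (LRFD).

E49XX → F_EXX = 490 MPa.
t_e = 0.707 × 8 = 5.656 mm; A_we = 5.656 × 210 = 1188 mm².
Directional factor: 1.0 + 0.5 sin^1.5(90°) = 1.5.
F_nw = 0.6 × 490 × 1.5 = 441 MPa.
φR_n = 0.75 × 441 × 1188 × 10⁻³ = 392.9 kN.

φR_n ≈ 393 kN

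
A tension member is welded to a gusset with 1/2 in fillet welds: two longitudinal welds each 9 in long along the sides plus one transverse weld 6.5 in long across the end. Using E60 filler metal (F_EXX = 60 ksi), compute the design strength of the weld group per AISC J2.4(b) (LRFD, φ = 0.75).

φR_n ≈ 239 kips

t_e = 0.707 × 0.5 = 0.3535 in.
R_nwl = 0.6 × 60 × 0.3535 × 18 = 229.1 kips (longitudinal, 2 welds).
R_nwt = 0.6 × 60 × 0.3535 × 6.5 = 82.72 kips (transverse, base value).
(i) R_nwl + R_nwt = 311.8 kips; (ii) 0.85 R_nwl + 1.5 R_nwt = 318.8 kips.
R_n = max = 318.8 kips [governs: (ii)]; φR_n = 239.1 kips.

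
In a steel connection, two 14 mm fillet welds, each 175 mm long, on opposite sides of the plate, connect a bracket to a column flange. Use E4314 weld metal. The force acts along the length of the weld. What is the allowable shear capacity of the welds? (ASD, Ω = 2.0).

R_n/Ω ≈ 447 kN

E43XX → F_EXX = 430 MPa.
Effective throat t_e = 0.707 × 14 = 9.898 mm.
Total length L = 350 mm; A_we = 9.898 × 350 = 3464 mm².
F_nw = 0.6 F_EXX = 0.6 × 430 = 258 MPa.
R_n = 258 × 3464 × 10⁻³ = 893.8 kN; R_n/Ω = 893.8/2.0 = 446.9 kN.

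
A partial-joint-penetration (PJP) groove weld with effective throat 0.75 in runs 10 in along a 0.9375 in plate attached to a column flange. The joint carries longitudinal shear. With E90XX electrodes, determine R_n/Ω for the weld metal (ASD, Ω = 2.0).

E90XX → F_EXX = 90 ksi.
Effective throat (given) t_e = 0.75 in.
A_we = 0.75 × 10 = 7.5 in².
F_nw = 0.6 F_EXX = 54 ksi.
R_n/Ω = (54 × 7.5) / 2.0 = 202.5 kip.

R_n/Ω ≈ 202 kip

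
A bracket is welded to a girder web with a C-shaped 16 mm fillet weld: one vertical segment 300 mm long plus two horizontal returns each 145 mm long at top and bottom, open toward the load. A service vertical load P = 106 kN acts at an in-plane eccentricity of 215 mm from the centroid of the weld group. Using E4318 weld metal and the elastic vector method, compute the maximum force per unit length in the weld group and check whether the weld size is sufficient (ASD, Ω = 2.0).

f_max ≈ 546 N/mm; adequate

E43XX → F_EXX = 430 MPa.
Total weld length L_w = 590 mm. Treat welds as unit-width lines.
Centroid: x̄ = 2×145×72.5 / 590 = 35.64 mm from the vertical weld.
Polar moment about centroid: J = I_x + I_y = [300³/12 + 2×145×150²] + [300×35.64² + 2(145³/12 + 145×36.86²)] = 10060000 mm³.
Direct shear f_v = P/L_w = 106×10³ / 590 = 179.7 N/mm (vertical).
Torsion M = P·e = 106×10³ × 215 = 22790000 N·mm.
Critical point at (x, y) = (109.4, 150) from centroid. f_tx = M·y/J = 339.9 N/mm; f_ty = M·x/J = 247.8 N/mm.
Resultant f_max = √[f_tx² + (f_v + f_ty)²] = √[339.9² + (179.7 + 247.8)²] = 546.1 N/mm.
Capacity per unit length: r_n/Ω = (1/2.0) × 0.6 × 430 × (0.707 × 16) = 1459 N/mm.
546.1 ≤ 1459 → adequate.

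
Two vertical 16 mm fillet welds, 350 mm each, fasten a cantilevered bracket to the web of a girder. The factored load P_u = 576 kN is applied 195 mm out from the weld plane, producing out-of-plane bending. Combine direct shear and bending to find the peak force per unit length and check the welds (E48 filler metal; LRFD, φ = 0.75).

f_max ≈ 2870 N/mm; NOT adequate

E48XX → F_EXX = 480 MPa.
L_w = 2 × 350 = 700 mm; section modulus (unit throat) S = 2 × L²/6 = 40830 mm².
Direct shear f_v = P/L_w = 576×10³/700 = 822.9 N/mm.
Moment M = P × e = 576×10³ × 195 = 112320000 N·mm; bending f_b = M/S = 2751 N/mm.
f_max = √(f_v² + f_b²) = √(822.9² + 2751²) = 2871 N/mm.
φr_n = 0.75 × 0.6 × 480 × (0.707 × 16) = 2443 N/mm → NOT adequate.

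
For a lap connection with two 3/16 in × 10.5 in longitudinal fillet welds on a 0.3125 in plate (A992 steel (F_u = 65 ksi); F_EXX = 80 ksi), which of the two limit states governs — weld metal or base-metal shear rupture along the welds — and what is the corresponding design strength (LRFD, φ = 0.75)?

t_e = 0.707 × 0.1875 = 0.1326 in; L = 21 in.
Weld metal: φR_n = 0.75 × 0.6 × 80 × 0.1326 × 21 = 100.2 kip.
Base metal (shear rupture): φR_n = 0.75 × 0.6 × 65 × 0.3125 × 21 = 192 kip.
Governing: weld metal.

φR_n ≈ 100 kip (weld metal governs)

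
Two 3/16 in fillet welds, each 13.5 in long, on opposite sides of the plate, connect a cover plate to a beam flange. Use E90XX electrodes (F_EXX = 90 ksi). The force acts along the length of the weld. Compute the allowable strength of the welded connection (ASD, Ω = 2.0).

Effective throat t_e = 0.707 × 0.1875 = 0.1326 in.
Total length L = 27 in; A_we = 0.1326 × 27 = 3.579 in².
F_nw = 0.6 F_EXX = 0.6 × 90 = 54 ksi.
R_n = 54 × 3.579 = 193.3 kip; R_n/Ω = 193.3/2.0 = 96.64 kip.

R_n/Ω ≈ 96.6 kip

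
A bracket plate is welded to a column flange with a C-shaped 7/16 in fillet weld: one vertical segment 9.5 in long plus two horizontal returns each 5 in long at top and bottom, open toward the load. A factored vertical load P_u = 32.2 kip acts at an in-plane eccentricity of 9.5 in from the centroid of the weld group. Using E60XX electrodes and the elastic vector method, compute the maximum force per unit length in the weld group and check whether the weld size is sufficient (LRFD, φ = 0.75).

E60XX → F_EXX = 60 ksi.
Total weld length L_w = 19.5 in. Treat welds as unit-width lines.
Centroid: x̄ = 2×5×2.5 / 19.5 = 1.282 in from the vertical weld.
Polar moment about centroid: J = I_x + I_y = [9.5³/12 + 2×5×4.75²] + [9.5×1.282² + 2(5³/12 + 5×1.218²)] = 348.4 in³.
Direct shear f_v = P/L_w = 32.2 / 19.5 = 1.651 kip/in (vertical).
Torsion M = P·e = 32.2 × 9.5 = 305.9 kip·in.
Critical point at (x, y) = (3.718, 4.75) from centroid. f_tx = M·y/J = 4.171 kip/in; f_ty = M·x/J = 3.265 kip/in.
Resultant f_max = √[f_tx² + (f_v + f_ty)²] = √[4.171² + (1.651 + 3.265)²] = 6.447 kip/in.
Capacity per unit length: φr_n = 0.75 × 0.6 × 60 × (0.707 × 0.4375) = 8.351 kip/in.
6.447 ≤ 8.351 → adequate.

f_max ≈ 6.45 kip/in; adequate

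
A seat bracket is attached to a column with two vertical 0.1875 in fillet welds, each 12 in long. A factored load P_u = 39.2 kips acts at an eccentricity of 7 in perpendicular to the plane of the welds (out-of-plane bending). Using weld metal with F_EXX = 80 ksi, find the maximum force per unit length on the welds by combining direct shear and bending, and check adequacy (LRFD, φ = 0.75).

L_w = 2 × 12 = 24 in; section modulus (unit throat) S = 2 × L²/6 = 48 in².
Direct shear f_v = P/L_w = 39.2/24 = 1.633 kip/in.
Moment M = P × e = 39.2 × 7 = 274.4 kip·in; bending f_b = M/S = 5.717 kip/in.
f_max = √(f_v² + f_b²) = √(1.633² + 5.717²) = 5.945 kip/in.
φr_n = 0.75 × 0.6 × 80 × (0.707 × 0.1875) = 4.772 kip/in → NOT adequate.

f_max ≈ 5.95 kip/in; NOT adequate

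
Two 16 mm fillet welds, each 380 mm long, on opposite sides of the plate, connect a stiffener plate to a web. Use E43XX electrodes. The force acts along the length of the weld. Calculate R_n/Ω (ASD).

R_n/Ω ≈ 1110 kN

E43XX → F_EXX = 430 MPa.
Effective throat t_e = 0.707 × 16 = 11.31 mm.
Total length L = 760 mm; A_we = 11.31 × 760 = 8597 mm².
F_nw = 0.6 F_EXX = 0.6 × 430 = 258 MPa.
R_n = 258 × 8597 × 10⁻³ = 2218 kN; R_n/Ω = 2218/2.0 = 1109 kN.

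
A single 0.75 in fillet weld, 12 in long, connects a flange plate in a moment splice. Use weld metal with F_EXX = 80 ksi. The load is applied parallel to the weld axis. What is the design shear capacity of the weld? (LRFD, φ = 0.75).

Effective throat t_e = 0.707 × 0.75 = 0.5302 in.
Total length L = 12 in; A_we = 0.5302 × 12 = 6.363 in².
F_nw = 0.6 F_EXX = 0.6 × 80 = 48 ksi.
φR_n = 0.75 × 48 × 6.363 = 229.1 kip.

φR_n ≈ 229 kip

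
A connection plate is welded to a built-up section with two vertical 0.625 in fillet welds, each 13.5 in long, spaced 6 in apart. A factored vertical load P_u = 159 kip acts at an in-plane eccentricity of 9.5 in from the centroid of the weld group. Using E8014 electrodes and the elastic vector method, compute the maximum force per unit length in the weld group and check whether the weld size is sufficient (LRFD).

f_max ≈ 20.2 kip/in; NOT adequate

E80XX → F_EXX = 80 ksi.
Total weld length L_w = 27 in. Treat welds as unit-width lines.
Polar moment about centroid: J = 2[d³/12 + d(b/2)²] = 2[13.5³/12 + 13.5×3²] = 653.1 in³.
Direct shear f_v = P/L_w = 159 / 27 = 5.889 kip/in (vertical).
Torsion M = P·e = 159 × 9.5 = 1510.5 kip·in.
Critical point at (x, y) = (3, 6.75) from centroid. f_tx = M·y/J = 15.61 kip/in; f_ty = M·x/J = 6.939 kip/in.
Resultant f_max = √[f_tx² + (f_v + f_ty)²] = √[15.61² + (5.889 + 6.939)²] = 20.21 kip/in.
Capacity per unit length: φr_n = 0.75 × 0.6 × 80 × (0.707 × 0.625) = 15.91 kip/in.
20.21 > 15.91 → NOT adequate.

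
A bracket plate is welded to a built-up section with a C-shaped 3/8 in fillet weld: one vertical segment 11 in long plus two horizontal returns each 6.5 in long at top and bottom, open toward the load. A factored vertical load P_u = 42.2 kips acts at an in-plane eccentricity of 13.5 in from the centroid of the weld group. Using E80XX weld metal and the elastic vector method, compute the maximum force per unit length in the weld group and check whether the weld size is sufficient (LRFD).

f_max ≈ 8.01 kip/in; adequate

E80XX → F_EXX = 80 ksi.
Total weld length L_w = 24 in. Treat welds as unit-width lines.
Centroid: x̄ = 2×6.5×3.25 / 24 = 1.76 in from the vertical weld.
Polar moment about centroid: J = I_x + I_y = [11³/12 + 2×6.5×5.5²] + [11×1.76² + 2(6.5³/12 + 6.5×1.49²)] = 612.9 in³.
Direct shear f_v = P/L_w = 42.2 / 24 = 1.758 kip/in (vertical).
Torsion M = P·e = 42.2 × 13.5 = 569.7 kip·in.
Critical point at (x, y) = (4.74, 5.5) from centroid. f_tx = M·y/J = 5.113 kip/in; f_ty = M·x/J = 4.406 kip/in.
Resultant f_max = √[f_tx² + (f_v + f_ty)²] = √[5.113² + (1.758 + 4.406)²] = 8.008 kip/in.
Capacity per unit length: φr_n = 0.75 × 0.6 × 80 × (0.707 × 0.375) = 9.544 kip/in.
8.008 ≤ 9.544 → adequate.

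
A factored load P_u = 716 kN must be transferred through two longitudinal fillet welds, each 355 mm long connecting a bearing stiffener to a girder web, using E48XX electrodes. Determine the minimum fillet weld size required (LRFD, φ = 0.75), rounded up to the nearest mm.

w = 7 mm

E48XX → F_EXX = 480 MPa.
Total weld length L = 710 mm.
Required throat t_e = P_u / (φ × 0.6 F_EXX × L) = 716 / (0.75 × 0.6 × 480 × 710 × 10⁻³) = 4.669 mm.
Required leg w = t_e / 0.707 = 6.604 mm → use 7 mm.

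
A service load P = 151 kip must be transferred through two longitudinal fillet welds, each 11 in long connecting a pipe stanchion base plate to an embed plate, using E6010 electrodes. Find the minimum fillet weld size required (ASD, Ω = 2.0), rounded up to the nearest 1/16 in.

w = 9/16 in

E60XX → F_EXX = 60 ksi.
Total weld length L = 22 in.
Required throat t_e = P × Ω / (0.6 F_EXX × L) = 151 × 2.0 / (0.6 × 60 × 22) = 0.3813 in.
Required leg w = t_e / 0.707 = 0.5393 in → use 9/16 in.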